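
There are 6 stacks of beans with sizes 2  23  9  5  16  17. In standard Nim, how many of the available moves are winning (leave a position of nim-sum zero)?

Nim-sum: 2 XOR 23 XOR 9 XOR 5 XOR 16 XOR 17 = 24.
The overall nim-sum is X = 24. A stack of size p has a winning move iff p XOR X < p (reduce it to p XOR X).
  2: 2 XOR 24 = 26 ≥ 2 — no move.
  23: 23 XOR 24 = 15 < 23 — winning move (to 15).
  9: 9 XOR 24 = 17 ≥ 9 — no move.
  5: 5 XOR 24 = 29 ≥ 5 — no move.
  16: 16 XOR 24 = 8 < 16 — winning move (to 8).
  17: 17 XOR 24 = 9 < 17 — winning move (to 9).
That gives 3 winning moves.

3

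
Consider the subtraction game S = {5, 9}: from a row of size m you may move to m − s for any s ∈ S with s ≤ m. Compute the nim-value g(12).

2

Grundy values for subtraction set {5, 9}:
k:     0  1  2  3  4  5  6  7  8  9 10 11 12
g(k):  0  0  0  0  0  1  1  1  1  1  2  2  2
So g(12) = 2.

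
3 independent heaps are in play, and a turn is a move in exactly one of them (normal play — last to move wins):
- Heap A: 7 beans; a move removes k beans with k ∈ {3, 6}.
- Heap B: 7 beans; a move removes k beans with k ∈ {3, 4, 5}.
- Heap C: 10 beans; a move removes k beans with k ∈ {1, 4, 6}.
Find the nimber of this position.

Grundy values for heap A (subtraction set {3, 6}):
g(0) = mex{} = 0
g(1) = mex{} = 0
g(2) = mex{} = 0
g(3) = mex{0} = 1
g(4) = mex{0} = 1
g(5) = mex{0} = 1
g(6) = mex{0,1} = 2
g(7) = mex{0,1} = 2
So g(7) = 2.
Grundy values for heap B (subtraction set {3, 4, 5}):
g(0) = mex{} = 0
g(1) = mex{} = 0
g(2) = mex{} = 0
g(3) = mex{0} = 1
g(4) = mex{0} = 1
g(5) = mex{0} = 1
g(6) = mex{0,1} = 2
g(7) = mex{0,1} = 2
So g(7) = 2.
Build the Grundy sequence for heap C with g(k) = mex{g(k−s) : s ∈ {1, 4, 6}, s ≤ k}:
k:     0  1  2  3  4  5  6  7  8  9 10
g(k):  0  1  0  1  2  0  1  0  1  2  0
So g(10) = 0.
The value of a disjunctive sum is the nim-sum of the parts.
Combined value = 2 ⊕ 2 ⊕ 0 = 0.

0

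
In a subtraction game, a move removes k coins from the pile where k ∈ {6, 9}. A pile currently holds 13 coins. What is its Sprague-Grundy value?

2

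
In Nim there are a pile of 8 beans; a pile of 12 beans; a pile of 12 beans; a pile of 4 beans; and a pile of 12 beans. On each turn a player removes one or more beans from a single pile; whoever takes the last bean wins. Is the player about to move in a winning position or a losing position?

Nim-sum: 8 XOR 12 XOR 12 XOR 4 XOR 12 = 0.
The nim-sum is 0, so this is a P-position: the player to move is in a losing position under optimal play.

Losing position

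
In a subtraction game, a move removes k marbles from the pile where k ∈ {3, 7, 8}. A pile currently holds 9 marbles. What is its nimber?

1

Build the Grundy sequence with g(k) = mex{g(k−s) : s ∈ {3, 7, 8}, s ≤ k}:
k:     0  1  2  3  4  5  6  7  8  9
g(k):  0  0  0  1  1  1  0  2  2  1
So g(9) = 1.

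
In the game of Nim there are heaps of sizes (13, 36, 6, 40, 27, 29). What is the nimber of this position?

Nim-sum: 13 XOR 36 XOR 6 XOR 40 XOR 27 XOR 29 = 1.

1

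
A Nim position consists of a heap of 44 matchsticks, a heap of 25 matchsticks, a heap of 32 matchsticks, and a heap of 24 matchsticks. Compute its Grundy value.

13

Nim-sum: 44 ^ 25 ^ 32 ^ 24 = 13.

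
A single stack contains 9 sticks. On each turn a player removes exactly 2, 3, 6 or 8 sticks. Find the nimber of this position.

2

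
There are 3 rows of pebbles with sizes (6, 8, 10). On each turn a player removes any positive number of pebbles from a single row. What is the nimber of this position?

4

Nim-sum: 6 ^ 8 ^ 10 = 4.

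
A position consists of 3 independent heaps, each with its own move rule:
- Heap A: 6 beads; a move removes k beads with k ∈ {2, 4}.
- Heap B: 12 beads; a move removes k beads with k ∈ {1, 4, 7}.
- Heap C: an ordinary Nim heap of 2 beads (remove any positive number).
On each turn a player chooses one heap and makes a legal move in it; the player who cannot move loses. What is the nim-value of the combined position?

Grundy values for heap A (subtraction set {2, 4}):
k:     0  1  2  3  4  5  6
g(k):  0  0  1  1  2  2  0
So g(6) = 0.
Grundy values for heap B (subtraction set {1, 4, 7}):
g(0) = mex{} = 0
g(1) = mex{0} = 1
g(2) = mex{1} = 0
g(3) = mex{0} = 1
g(4) = mex{0,1} = 2
g(5) = mex{1,2} = 0
g(6) = mex{0} = 1
g(7) = mex{0,1} = 2
g(8) = mex{1,2} = 0
g(9) = mex{0} = 1
g(10) = mex{1} = 0
g(11) = mex{0,2} = 1
g(12) = mex{0,1} = 2
So g(12) = 2.
Heap C is a plain Nim heap of size 2, so its Grundy value is 2.
The value of a disjunctive sum is the nim-sum of the parts.
Combined value = 0 XOR 2 XOR 2 = 0.

0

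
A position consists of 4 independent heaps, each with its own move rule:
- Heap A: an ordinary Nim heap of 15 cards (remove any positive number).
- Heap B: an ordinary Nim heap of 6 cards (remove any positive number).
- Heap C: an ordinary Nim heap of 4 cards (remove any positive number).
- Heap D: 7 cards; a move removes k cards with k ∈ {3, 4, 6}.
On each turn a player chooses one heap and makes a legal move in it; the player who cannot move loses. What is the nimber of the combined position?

15

Heap A is a plain Nim heap of size 15, so its Grundy value is 15.
Heap B is a plain Nim heap of size 6, so its Grundy value is 6.
Heap C is a plain Nim heap of size 4, so its Grundy value is 4.
Build the Grundy sequence for heap D with g(k) = mex{g(k−s) : s ∈ {3, 4, 6}, s ≤ k}:
k:     0  1  2  3  4  5  6  7
g(k):  0  0  0  1  1  1  2  2
So g(7) = 2.
The value of a disjunctive sum is the nim-sum of the parts.
Combined value = 15 ⊕ 6 ⊕ 4 ⊕ 2 = 15.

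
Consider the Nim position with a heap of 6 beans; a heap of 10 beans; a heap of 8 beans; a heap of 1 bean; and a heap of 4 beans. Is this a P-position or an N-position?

In binary:
  0110  (6)
  1010  (10)
  1000  (8)
  0001  (1)
  0100  (4)
  ----
  0001  (1)
The nim-sum is 1 ≠ 0, so this is an N-position: the player to move can win.

N-position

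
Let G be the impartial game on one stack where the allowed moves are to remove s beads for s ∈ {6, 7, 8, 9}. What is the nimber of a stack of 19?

Grundy values for subtraction set {6, 7, 8, 9}:
k:     0  1  2  3  4  5  6  7  8  9 10 11 12 13 14 15 16 17 18 19
g(k):  0  0  0  0  0  0  1  1  1  1  1  1  2  2  2  0  0  0  0  0
So g(19) = 0.

0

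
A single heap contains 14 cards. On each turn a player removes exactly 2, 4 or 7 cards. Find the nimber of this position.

Grundy values for subtraction set {2, 4, 7}:
k:     0  1  2  3  4  5  6  7  8  9 10 11 12 13 14
g(k):  0  0  1  1  2  2  0  3  1  0  2  1  0  2  1
So g(14) = 1.

1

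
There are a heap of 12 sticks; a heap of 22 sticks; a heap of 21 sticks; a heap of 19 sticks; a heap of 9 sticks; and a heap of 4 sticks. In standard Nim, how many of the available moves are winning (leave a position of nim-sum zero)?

Nim-sum: 12 ⊕ 22 ⊕ 21 ⊕ 19 ⊕ 9 ⊕ 4 = 17.
The overall nim-sum is X = 17. A heap of size p has a winning move iff p XOR X < p (reduce it to p XOR X).
  12: 12 XOR 17 = 29 ≥ 12 — no move.
  22: 22 XOR 17 = 7 < 22 — winning move (to 7).
  21: 21 XOR 17 = 4 < 21 — winning move (to 4).
  19: 19 XOR 17 = 2 < 19 — winning move (to 2).
  9: 9 XOR 17 = 24 ≥ 9 — no move.
  4: 4 XOR 17 = 21 ≥ 4 — no move.
That gives 3 winning moves.

3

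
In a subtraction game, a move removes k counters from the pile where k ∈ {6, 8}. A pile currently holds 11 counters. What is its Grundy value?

1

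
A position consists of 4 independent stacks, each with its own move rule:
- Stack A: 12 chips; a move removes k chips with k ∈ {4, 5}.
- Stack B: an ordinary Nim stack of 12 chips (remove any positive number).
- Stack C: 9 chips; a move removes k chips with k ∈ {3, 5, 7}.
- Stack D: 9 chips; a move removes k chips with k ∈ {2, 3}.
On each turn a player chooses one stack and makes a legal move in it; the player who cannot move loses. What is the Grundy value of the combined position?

13

Build the Grundy sequence for stack A with g(k) = mex{g(k−s) : s ∈ {4, 5}, s ≤ k}:
g(0) = mex{} = 0
g(1) = mex{} = 0
g(2) = mex{} = 0
g(3) = mex{} = 0
g(4) = mex{0} = 1
g(5) = mex{0} = 1
g(6) = mex{0} = 1
g(7) = mex{0} = 1
g(8) = mex{0,1} = 2
g(9) = mex{1} = 0
g(10) = mex{1} = 0
g(11) = mex{1} = 0
g(12) = mex{1,2} = 0
So g(12) = 0.
Stack B is a plain Nim stack of size 12, so its Grundy value is 12.
For stack C, compute g(0), g(1), … with moves {3, 5, 7}:
g(0) = mex{} = 0
g(1) = mex{} = 0
g(2) = mex{} = 0
g(3) = mex{0} = 1
g(4) = mex{0} = 1
g(5) = mex{0} = 1
g(6) = mex{0,1} = 2
g(7) = mex{0,1} = 2
g(8) = mex{0,1} = 2
g(9) = mex{0,1,2} = 3
So g(9) = 3.
Grundy values for stack D (subtraction set {2, 3}):
k:     0  1  2  3  4  5  6  7  8  9
g(k):  0  0  1  1  2  0  0  1  1  2
So g(9) = 2.
By the Sprague-Grundy theorem, the Grundy value of a sum of independent games is the XOR of the component values.
Combined value = 0 ⊕ 12 ⊕ 3 ⊕ 2 = 13.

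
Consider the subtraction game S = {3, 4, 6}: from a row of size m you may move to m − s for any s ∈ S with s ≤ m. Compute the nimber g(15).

Build the Grundy sequence with g(k) = mex{g(k−s) : s ∈ {3, 4, 6}, s ≤ k}:
k:     0  1  2  3  4  5  6  7  8  9 10 11 12 13 14 15
g(k):  0  0  0  1  1  1  2  2  2  0  0  0  1  1  1  2
So g(15) = 2.

2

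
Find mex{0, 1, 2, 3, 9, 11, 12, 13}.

4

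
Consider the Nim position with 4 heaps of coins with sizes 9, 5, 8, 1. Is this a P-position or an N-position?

N-position

In binary:
  1001  (9)
  0101  (5)
  1000  (8)
  0001  (1)
  ----
  0101  (5)
The nim-sum is 5 ≠ 0, so this is an N-position: the player to move can win.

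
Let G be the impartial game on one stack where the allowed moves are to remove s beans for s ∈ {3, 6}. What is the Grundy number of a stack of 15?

Grundy values for subtraction set {3, 6}:
k:     0  1  2  3  4  5  6  7  8  9 10 11 12 13 14 15
g(k):  0  0  0  1  1  1  2  2  2  0  0  0  1  1  1  2
So g(15) = 2.

2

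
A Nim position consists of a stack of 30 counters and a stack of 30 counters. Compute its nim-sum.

Nim-sum: 30 XOR 30 = 0.

0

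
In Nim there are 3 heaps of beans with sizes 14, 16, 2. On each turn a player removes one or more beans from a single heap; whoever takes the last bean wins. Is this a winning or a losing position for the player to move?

Winning position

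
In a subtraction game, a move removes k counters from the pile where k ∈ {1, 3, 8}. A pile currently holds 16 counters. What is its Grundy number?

Grundy values for subtraction set {1, 3, 8}:
k:     0  1  2  3  4  5  6  7  8  9 10 11 12 13 14 15 16
g(k):  0  1  0  1  0  1  0  1  2  3  2  0  1  0  1  0  1
So g(16) = 1.

1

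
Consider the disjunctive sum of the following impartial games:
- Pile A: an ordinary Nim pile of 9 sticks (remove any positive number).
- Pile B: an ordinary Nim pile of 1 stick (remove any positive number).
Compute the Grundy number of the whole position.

8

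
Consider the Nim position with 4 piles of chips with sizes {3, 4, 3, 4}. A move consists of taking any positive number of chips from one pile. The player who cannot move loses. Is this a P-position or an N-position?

Nim-sum: 3 ^ 4 ^ 3 ^ 4 = 0.
The nim-sum is 0, so this is a P-position: the player to move is in a losing position under optimal play.

P-position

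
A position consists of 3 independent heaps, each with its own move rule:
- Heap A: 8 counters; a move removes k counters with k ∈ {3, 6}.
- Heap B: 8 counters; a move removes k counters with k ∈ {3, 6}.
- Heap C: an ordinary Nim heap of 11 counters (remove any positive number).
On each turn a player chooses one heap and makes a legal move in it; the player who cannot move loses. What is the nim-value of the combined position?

Build the Grundy sequence for heap A with g(k) = mex{g(k−s) : s ∈ {3, 6}, s ≤ k}:
k:     0  1  2  3  4  5  6  7  8
g(k):  0  0  0  1  1  1  2  2  2
So g(8) = 2.
Build the Grundy sequence for heap B with g(k) = mex{g(k−s) : s ∈ {3, 6}, s ≤ k}:
k:     0  1  2  3  4  5  6  7  8
g(k):  0  0  0  1  1  1  2  2  2
So g(8) = 2.
Heap C is a plain Nim heap of size 11, so its Grundy value is 11.
The value of a disjunctive sum is the nim-sum of the parts.
Combined value = 2 ⊕ 2 ⊕ 11 = 11.

11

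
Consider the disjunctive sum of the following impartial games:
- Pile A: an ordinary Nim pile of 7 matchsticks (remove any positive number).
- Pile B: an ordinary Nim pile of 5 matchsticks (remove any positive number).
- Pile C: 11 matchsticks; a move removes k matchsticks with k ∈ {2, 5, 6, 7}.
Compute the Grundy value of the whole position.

1

Pile A is a plain Nim pile of size 7, so its Grundy value is 7.
Pile B is a plain Nim pile of size 5, so its Grundy value is 5.
Grundy values for pile C (subtraction set {2, 5, 6, 7}):
g(0) = mex{} = 0
g(1) = mex{} = 0
g(2) = mex{0} = 1
g(3) = mex{0} = 1
g(4) = mex{1} = 0
g(5) = mex{0,1} = 2
g(6) = mex{0} = 1
g(7) = mex{0,1,2} = 3
g(8) = mex{0,1} = 2
g(9) = mex{0,1,3} = 2
g(10) = mex{0,1,2} = 3
g(11) = mex{0,1,2} = 3
So g(11) = 3.
The value of a disjunctive sum is the nim-sum of the parts.
Combined value = 7 XOR 5 XOR 3 = 1.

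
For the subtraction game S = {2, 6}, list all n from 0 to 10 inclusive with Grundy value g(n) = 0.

Build the Grundy sequence with g(k) = mex{g(k−s) : s ∈ {2, 6}, s ≤ k}:
g(0) = mex{} = 0
g(1) = mex{} = 0
g(2) = mex{0} = 1
g(3) = mex{0} = 1
g(4) = mex{1} = 0
g(5) = mex{1} = 0
g(6) = mex{0} = 1
g(7) = mex{0} = 1
g(8) = mex{1} = 0
g(9) = mex{1} = 0
g(10) = mex{0} = 1
The P-positions (g = 0) in 0..10 are 0, 1, 4, 5, 8, 9.

0, 1, 4, 5, 8, 9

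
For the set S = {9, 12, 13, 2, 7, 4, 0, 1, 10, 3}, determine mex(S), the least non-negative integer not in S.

5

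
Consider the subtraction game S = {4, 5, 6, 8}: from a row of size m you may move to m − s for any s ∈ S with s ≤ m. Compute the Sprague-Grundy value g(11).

Build the Grundy sequence with g(k) = mex{g(k−s) : s ∈ {4, 5, 6, 8}, s ≤ k}:
g(0) = mex{} = 0
g(1) = mex{} = 0
g(2) = mex{} = 0
g(3) = mex{} = 0
g(4) = mex{0} = 1
g(5) = mex{0} = 1
g(6) = mex{0} = 1
g(7) = mex{0} = 1
g(8) = mex{0,1} = 2
g(9) = mex{0,1} = 2
g(10) = mex{0,1} = 2
g(11) = mex{0,1} = 2
So g(11) = 2.

2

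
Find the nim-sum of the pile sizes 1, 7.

6

In binary:
  001  (1)
  111  (7)
  ---
  110  (6)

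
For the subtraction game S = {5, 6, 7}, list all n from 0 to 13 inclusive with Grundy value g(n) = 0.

0, 1, 2, 3, 4, 12, 13

Build the Grundy sequence with g(k) = mex{g(k−s) : s ∈ {5, 6, 7}, s ≤ k}:
g(0) = mex{} = 0
g(1) = mex{} = 0
g(2) = mex{} = 0
g(3) = mex{} = 0
g(4) = mex{} = 0
g(5) = mex{0} = 1
g(6) = mex{0} = 1
g(7) = mex{0} = 1
g(8) = mex{0} = 1
g(9) = mex{0} = 1
g(10) = mex{0,1} = 2
g(11) = mex{0,1} = 2
g(12) = mex{1} = 0
g(13) = mex{1} = 0
The P-positions (g = 0) in 0..13 are 0, 1, 2, 3, 4, 12, 13.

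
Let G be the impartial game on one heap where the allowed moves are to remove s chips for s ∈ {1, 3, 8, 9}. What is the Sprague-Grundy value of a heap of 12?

Grundy values for subtraction set {1, 3, 8, 9}:
g(0) = mex{} = 0
g(1) = mex{0} = 1
g(2) = mex{1} = 0
g(3) = mex{0} = 1
g(4) = mex{1} = 0
g(5) = mex{0} = 1
g(6) = mex{1} = 0
g(7) = mex{0} = 1
g(8) = mex{0,1} = 2
g(9) = mex{0,1,2} = 3
g(10) = mex{0,1,3} = 2
g(11) = mex{0,1,2} = 3
g(12) = mex{0,1,3} = 2
So g(12) = 2.

2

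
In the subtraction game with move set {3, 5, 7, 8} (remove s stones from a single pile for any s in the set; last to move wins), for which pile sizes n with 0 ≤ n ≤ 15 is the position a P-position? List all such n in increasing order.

0, 1, 2, 11, 12, 13

Grundy values for subtraction set {3, 5, 7, 8}:
k:     0  1  2  3  4  5  6  7  8  9 10 11 12 13 14 15
g(k):  0  0  0  1  1  1  2  2  2  3  3  0  0  0  1  1
The P-positions (g = 0) in 0..15 are 0, 1, 2, 11, 12, 13.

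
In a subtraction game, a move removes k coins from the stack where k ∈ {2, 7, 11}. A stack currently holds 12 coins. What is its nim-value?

1

Build the Grundy sequence with g(k) = mex{g(k−s) : s ∈ {2, 7, 11}, s ≤ k}:
g(0) = mex{} = 0
g(1) = mex{} = 0
g(2) = mex{0} = 1
g(3) = mex{0} = 1
g(4) = mex{1} = 0
g(5) = mex{1} = 0
g(6) = mex{0} = 1
g(7) = mex{0} = 1
g(8) = mex{0,1} = 2
g(9) = mex{1} = 0
g(10) = mex{1,2} = 0
g(11) = mex{0} = 1
g(12) = mex{0} = 1
So g(12) = 1.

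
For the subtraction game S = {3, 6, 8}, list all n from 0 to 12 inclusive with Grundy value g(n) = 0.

0, 1, 2, 11, 12

Grundy values for subtraction set {3, 6, 8}:
k:     0  1  2  3  4  5  6  7  8  9 10 11 12
g(k):  0  0  0  1  1  1  2  2  2  3  3  0  0
The P-positions (g = 0) in 0..12 are 0, 1, 2, 11, 12.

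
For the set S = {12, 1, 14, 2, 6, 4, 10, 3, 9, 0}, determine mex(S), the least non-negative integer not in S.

5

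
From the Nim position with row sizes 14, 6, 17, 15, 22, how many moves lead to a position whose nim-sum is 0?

0

Nim-sum: 14 XOR 6 XOR 17 XOR 15 XOR 22 = 0.
The nim-sum is already 0, so every move leaves a nonzero nim-sum — there are no winning moves.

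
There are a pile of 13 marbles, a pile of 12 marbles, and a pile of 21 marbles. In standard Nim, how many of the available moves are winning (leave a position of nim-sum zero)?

Nim-sum: 13 ⊕ 12 ⊕ 21 = 20.
The overall nim-sum is X = 20. A pile of size p has a winning move iff p XOR X < p (reduce it to p XOR X).
  13: 13 XOR 20 = 25 ≥ 13 — no move.
  12: 12 XOR 20 = 24 ≥ 12 — no move.
  21: 21 XOR 20 = 1 < 21 — winning move (to 1).
That gives 1 winning move.

1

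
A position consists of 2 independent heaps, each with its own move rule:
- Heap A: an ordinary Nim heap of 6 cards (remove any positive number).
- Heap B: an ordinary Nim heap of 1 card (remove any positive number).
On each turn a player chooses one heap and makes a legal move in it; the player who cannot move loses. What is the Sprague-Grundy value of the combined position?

7

Heap A is a plain Nim heap of size 6, so its Grundy value is 6.
Heap B is a plain Nim heap of size 1, so its Grundy value is 1.
The value of a disjunctive sum is the nim-sum of the parts.
Combined value = 6 ⊕ 1 = 7.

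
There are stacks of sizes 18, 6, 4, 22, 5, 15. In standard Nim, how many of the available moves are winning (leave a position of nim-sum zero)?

1

Nim-sum: 18 XOR 6 XOR 4 XOR 22 XOR 5 XOR 15 = 12.
The overall nim-sum is X = 12. A stack of size p has a winning move iff p XOR X < p (reduce it to p XOR X).
  18: 18 XOR 12 = 30 ≥ 18 — no move.
  6: 6 XOR 12 = 10 ≥ 6 — no move.
  4: 4 XOR 12 = 8 ≥ 4 — no move.
  22: 22 XOR 12 = 26 ≥ 22 — no move.
  5: 5 XOR 12 = 9 ≥ 5 — no move.
  15: 15 XOR 12 = 3 < 15 — winning move (to 3).
That gives 1 winning move.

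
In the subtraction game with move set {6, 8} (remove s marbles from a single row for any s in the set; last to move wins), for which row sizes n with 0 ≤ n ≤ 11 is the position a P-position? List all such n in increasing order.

0, 1, 2, 3, 4, 5

Grundy values for subtraction set {6, 8}:
g(0) = mex{} = 0
g(1) = mex{} = 0
g(2) = mex{} = 0
g(3) = mex{} = 0
g(4) = mex{} = 0
g(5) = mex{} = 0
g(6) = mex{0} = 1
g(7) = mex{0} = 1
g(8) = mex{0} = 1
g(9) = mex{0} = 1
g(10) = mex{0} = 1
g(11) = mex{0} = 1
The P-positions (g = 0) in 0..11 are 0, 1, 2, 3, 4, 5.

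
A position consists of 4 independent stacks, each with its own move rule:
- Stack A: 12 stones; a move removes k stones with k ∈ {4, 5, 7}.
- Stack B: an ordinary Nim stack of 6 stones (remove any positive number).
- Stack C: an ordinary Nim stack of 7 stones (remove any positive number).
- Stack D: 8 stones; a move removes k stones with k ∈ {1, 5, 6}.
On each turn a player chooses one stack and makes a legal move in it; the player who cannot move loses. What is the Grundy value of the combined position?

3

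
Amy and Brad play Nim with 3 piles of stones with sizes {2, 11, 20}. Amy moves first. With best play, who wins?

Compute the nim-sum pairwise:
2 ⊕ 11 = 9
9 ⊕ 20 = 29
The nim-sum is 29 ≠ 0, so this is an N-position: the player to move can win; Amy has a winning move.

Amy wins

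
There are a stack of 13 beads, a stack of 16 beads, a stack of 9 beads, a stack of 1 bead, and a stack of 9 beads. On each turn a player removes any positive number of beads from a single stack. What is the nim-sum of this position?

28

Bitwise XOR of the heap sizes:
  01101  (13)
  10000  (16)
  01001  (9)
  00001  (1)
  01001  (9)
  -----
  11100  (28)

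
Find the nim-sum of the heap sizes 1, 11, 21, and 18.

13

Compute the nim-sum pairwise:
1 XOR 11 = 10
10 XOR 21 = 31
31 XOR 18 = 13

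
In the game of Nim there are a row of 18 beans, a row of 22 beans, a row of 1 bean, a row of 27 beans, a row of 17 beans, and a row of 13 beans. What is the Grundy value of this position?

2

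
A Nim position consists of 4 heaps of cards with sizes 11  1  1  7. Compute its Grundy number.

12

In binary:
  1011  (11)
  0001  (1)
  0001  (1)
  0111  (7)
  ----
  1100  (12)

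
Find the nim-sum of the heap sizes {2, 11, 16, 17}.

Nim-sum: 2 ⊕ 11 ⊕ 16 ⊕ 17 = 8.

8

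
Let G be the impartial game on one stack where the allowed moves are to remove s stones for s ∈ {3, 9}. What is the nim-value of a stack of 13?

0

Grundy values for subtraction set {3, 9}:
g(0) = mex{} = 0
g(1) = mex{} = 0
g(2) = mex{} = 0
g(3) = mex{0} = 1
g(4) = mex{0} = 1
g(5) = mex{0} = 1
g(6) = mex{1} = 0
g(7) = mex{1} = 0
g(8) = mex{1} = 0
g(9) = mex{0} = 1
g(10) = mex{0} = 1
g(11) = mex{0} = 1
g(12) = mex{1} = 0
g(13) = mex{1} = 0
So g(13) = 0.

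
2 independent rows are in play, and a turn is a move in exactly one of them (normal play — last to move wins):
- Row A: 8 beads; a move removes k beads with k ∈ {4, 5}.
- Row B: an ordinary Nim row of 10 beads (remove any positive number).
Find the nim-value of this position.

Build the Grundy sequence for row A with g(k) = mex{g(k−s) : s ∈ {4, 5}, s ≤ k}:
k:     0  1  2  3  4  5  6  7  8
g(k):  0  0  0  0  1  1  1  1  2
So g(8) = 2.
Row B is a plain Nim row of size 10, so its Grundy value is 10.
The value of a disjunctive sum is the nim-sum of the parts.
Combined value = 2 ⊕ 10 = 8.

8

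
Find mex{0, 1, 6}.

2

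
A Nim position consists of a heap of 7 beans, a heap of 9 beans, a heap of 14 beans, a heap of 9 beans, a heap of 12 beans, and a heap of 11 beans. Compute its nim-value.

Bitwise XOR of the heap sizes:
  0111  (7)
  1001  (9)
  1110  (14)
  1001  (9)
  1100  (12)
  1011  (11)
  ----
  1110  (14)

14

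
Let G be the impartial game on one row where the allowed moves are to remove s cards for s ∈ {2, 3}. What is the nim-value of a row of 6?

0

Build the Grundy sequence with g(k) = mex{g(k−s) : s ∈ {2, 3}, s ≤ k}:
g(0) = mex{} = 0
g(1) = mex{} = 0
g(2) = mex{0} = 1
g(3) = mex{0} = 1
g(4) = mex{0,1} = 2
g(5) = mex{1} = 0
g(6) = mex{1,2} = 0
So g(6) = 0.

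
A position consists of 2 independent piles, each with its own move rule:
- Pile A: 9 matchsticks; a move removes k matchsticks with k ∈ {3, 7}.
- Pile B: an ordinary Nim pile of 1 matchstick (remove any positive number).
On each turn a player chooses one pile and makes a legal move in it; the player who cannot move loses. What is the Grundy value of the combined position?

0

Grundy values for pile A (subtraction set {3, 7}):
g(0) = mex{} = 0
g(1) = mex{} = 0
g(2) = mex{} = 0
g(3) = mex{0} = 1
g(4) = mex{0} = 1
g(5) = mex{0} = 1
g(6) = mex{1} = 0
g(7) = mex{0,1} = 2
g(8) = mex{0,1} = 2
g(9) = mex{0} = 1
So g(9) = 1.
Pile B is a plain Nim pile of size 1, so its Grundy value is 1.
The value of a disjunctive sum is the nim-sum of the parts.
Combined value = 1 ⊕ 1 = 0.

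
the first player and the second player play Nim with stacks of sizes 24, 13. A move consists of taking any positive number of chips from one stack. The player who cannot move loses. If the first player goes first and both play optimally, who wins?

Nim-sum: 24 ^ 13 = 21.
The nim-sum is 21 ≠ 0, so this is an N-position: the player to move can win; the first player has a winning move.

the first player wins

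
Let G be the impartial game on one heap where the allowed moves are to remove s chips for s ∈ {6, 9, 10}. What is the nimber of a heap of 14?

2

Grundy values for subtraction set {6, 9, 10}:
k:     0  1  2  3  4  5  6  7  8  9 10 11 12 13 14
g(k):  0  0  0  0  0  0  1  1  1  1  1  1  2  2  2
So g(14) = 2.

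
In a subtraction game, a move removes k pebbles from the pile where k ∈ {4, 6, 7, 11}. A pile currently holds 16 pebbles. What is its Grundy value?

Compute g(0), g(1), … for moves {4, 6, 7, 11}:
k:     0  1  2  3  4  5  6  7  8  9 10 11 12 13 14 15 16
g(k):  0  0  0  0  1  1  1  1  2  2  2  2  3  3  3  0  0
So g(16) = 0.

0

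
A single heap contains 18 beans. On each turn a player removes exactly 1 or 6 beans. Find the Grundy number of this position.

Compute g(0), g(1), … for moves {1, 6}:
k:     0  1  2  3  4  5  6  7  8  9 10 11 12 13 14 15 16 17 18
g(k):  0  1  0  1  0  1  2  0  1  0  1  0  1  2  0  1  0  1  0
So g(18) = 0.

0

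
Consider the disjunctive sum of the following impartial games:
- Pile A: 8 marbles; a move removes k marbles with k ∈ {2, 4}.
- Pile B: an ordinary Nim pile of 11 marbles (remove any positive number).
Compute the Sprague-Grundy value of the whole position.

Grundy values for pile A (subtraction set {2, 4}):
k:     0  1  2  3  4  5  6  7  8
g(k):  0  0  1  1  2  2  0  0  1
So g(8) = 1.
Pile B is a plain Nim pile of size 11, so its Grundy value is 11.
The value of a disjunctive sum is the nim-sum of the parts.
Combined value = 1 XOR 11 = 10.

10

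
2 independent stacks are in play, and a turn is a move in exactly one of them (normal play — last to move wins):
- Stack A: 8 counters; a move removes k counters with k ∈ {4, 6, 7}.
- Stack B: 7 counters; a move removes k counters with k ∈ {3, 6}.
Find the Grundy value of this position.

0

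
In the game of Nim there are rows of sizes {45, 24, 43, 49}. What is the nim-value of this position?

47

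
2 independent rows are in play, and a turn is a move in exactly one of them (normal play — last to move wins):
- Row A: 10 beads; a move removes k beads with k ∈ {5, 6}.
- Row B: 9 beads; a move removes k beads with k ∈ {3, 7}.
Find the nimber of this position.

3

Grundy values for row A (subtraction set {5, 6}):
g(0) = mex{} = 0
g(1) = mex{} = 0
g(2) = mex{} = 0
g(3) = mex{} = 0
g(4) = mex{} = 0
g(5) = mex{0} = 1
g(6) = mex{0} = 1
g(7) = mex{0} = 1
g(8) = mex{0} = 1
g(9) = mex{0} = 1
g(10) = mex{0,1} = 2
So g(10) = 2.
Grundy values for row B (subtraction set {3, 7}):
k:     0  1  2  3  4  5  6  7  8  9
g(k):  0  0  0  1  1  1  0  2  2  1
So g(9) = 1.
By the Sprague-Grundy theorem, the Grundy value of a sum of independent games is the XOR of the component values.
Combined value = 2 XOR 1 = 3.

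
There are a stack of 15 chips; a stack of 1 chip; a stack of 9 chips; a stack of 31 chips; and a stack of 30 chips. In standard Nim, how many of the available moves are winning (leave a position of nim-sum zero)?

3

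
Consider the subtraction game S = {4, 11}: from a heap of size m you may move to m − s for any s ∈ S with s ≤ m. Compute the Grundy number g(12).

1

Build the Grundy sequence with g(k) = mex{g(k−s) : s ∈ {4, 11}, s ≤ k}:
k:     0  1  2  3  4  5  6  7  8  9 10 11 12
g(k):  0  0  0  0  1  1  1  1  0  0  0  2  1
So g(12) = 1.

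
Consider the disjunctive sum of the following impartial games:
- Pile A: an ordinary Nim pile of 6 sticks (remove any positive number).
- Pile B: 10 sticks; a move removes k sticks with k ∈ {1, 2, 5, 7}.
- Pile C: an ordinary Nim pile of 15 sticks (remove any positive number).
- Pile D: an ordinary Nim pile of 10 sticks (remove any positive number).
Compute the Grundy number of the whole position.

Pile A is a plain Nim pile of size 6, so its Grundy value is 6.
For pile B, compute g(0), g(1), … with moves {1, 2, 5, 7}:
g(0) = mex{} = 0
g(1) = mex{0} = 1
g(2) = mex{0,1} = 2
g(3) = mex{1,2} = 0
g(4) = mex{0,2} = 1
g(5) = mex{0,1} = 2
g(6) = mex{1,2} = 0
g(7) = mex{0,2} = 1
g(8) = mex{0,1} = 2
g(9) = mex{1,2} = 0
g(10) = mex{0,2} = 1
So g(10) = 1.
Pile C is a plain Nim pile of size 15, so its Grundy value is 15.
Pile D is a plain Nim pile of size 10, so its Grundy value is 10.
The value of a disjunctive sum is the nim-sum of the parts.
Combined value = 6 ⊕ 1 ⊕ 15 ⊕ 10 = 2.

2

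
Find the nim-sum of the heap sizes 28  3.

31

Write each in binary and XOR column by column:
  11100  (28)
  00011  (3)
  -----
  11111  (31)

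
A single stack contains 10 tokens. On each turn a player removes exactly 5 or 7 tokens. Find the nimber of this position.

2

Build the Grundy sequence with g(k) = mex{g(k−s) : s ∈ {5, 7}, s ≤ k}:
g(0) = mex{} = 0
g(1) = mex{} = 0
g(2) = mex{} = 0
g(3) = mex{} = 0
g(4) = mex{} = 0
g(5) = mex{0} = 1
g(6) = mex{0} = 1
g(7) = mex{0} = 1
g(8) = mex{0} = 1
g(9) = mex{0} = 1
g(10) = mex{0,1} = 2
So g(10) = 2.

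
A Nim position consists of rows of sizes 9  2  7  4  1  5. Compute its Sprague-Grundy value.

12

In binary:
  1001  (9)
  0010  (2)
  0111  (7)
  0100  (4)
  0001  (1)
  0101  (5)
  ----
  1100  (12)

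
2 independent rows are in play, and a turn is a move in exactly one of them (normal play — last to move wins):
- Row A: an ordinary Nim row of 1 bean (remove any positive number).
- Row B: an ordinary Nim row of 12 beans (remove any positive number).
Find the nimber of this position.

Row A is a plain Nim row of size 1, so its Grundy value is 1.
Row B is a plain Nim row of size 12, so its Grundy value is 12.
By the Sprague-Grundy theorem, the Grundy value of a sum of independent games is the XOR of the component values.
Combined value = 1 XOR 12 = 13.

13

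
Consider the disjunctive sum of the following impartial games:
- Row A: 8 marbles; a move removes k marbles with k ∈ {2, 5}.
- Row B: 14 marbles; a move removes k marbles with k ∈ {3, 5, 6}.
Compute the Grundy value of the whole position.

1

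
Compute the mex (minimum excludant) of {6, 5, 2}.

0

0 is not in the set, so the mex is 0.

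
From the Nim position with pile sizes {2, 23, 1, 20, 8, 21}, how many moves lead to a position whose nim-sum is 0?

In binary:
  00010  (2)
  10111  (23)
  00001  (1)
  10100  (20)
  01000  (8)
  10101  (21)
  -----
  11101  (29)
The overall nim-sum is X = 29. A pile of size p has a winning move iff p XOR X < p (reduce it to p XOR X).
  2: 2 XOR 29 = 31 ≥ 2 — no move.
  23: 23 XOR 29 = 10 < 23 — winning move (to 10).
  1: 1 XOR 29 = 28 ≥ 1 — no move.
  20: 20 XOR 29 = 9 < 20 — winning move (to 9).
  8: 8 XOR 29 = 21 ≥ 8 — no move.
  21: 21 XOR 29 = 8 < 21 — winning move (to 8).
That gives 3 winning moves.

3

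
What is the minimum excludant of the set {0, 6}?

1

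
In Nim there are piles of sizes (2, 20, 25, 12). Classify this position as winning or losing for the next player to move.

Nim-sum: 2 ^ 20 ^ 25 ^ 12 = 3.
The nim-sum is 3 ≠ 0, so this is an N-position: the player to move can win.

Winning position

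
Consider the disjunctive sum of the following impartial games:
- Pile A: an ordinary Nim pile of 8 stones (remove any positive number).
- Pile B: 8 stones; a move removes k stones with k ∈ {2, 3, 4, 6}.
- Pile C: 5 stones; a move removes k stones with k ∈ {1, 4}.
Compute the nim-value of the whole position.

Pile A is a plain Nim pile of size 8, so its Grundy value is 8.
For pile B, compute g(0), g(1), … with moves {2, 3, 4, 6}:
k:     0  1  2  3  4  5  6  7  8
g(k):  0  0  1  1  2  2  3  3  0
So g(8) = 0.
For pile C, compute g(0), g(1), … with moves {1, 4}:
k:     0  1  2  3  4  5
g(k):  0  1  0  1  2  0
So g(5) = 0.
The value of a disjunctive sum is the nim-sum of the parts.
Combined value = 8 XOR 0 XOR 0 = 8.

8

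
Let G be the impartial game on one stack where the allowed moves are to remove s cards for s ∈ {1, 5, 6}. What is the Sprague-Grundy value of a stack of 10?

2

Compute g(0), g(1), … for moves {1, 5, 6}:
g(0) = mex{} = 0
g(1) = mex{0} = 1
g(2) = mex{1} = 0
g(3) = mex{0} = 1
g(4) = mex{1} = 0
g(5) = mex{0} = 1
g(6) = mex{0,1} = 2
g(7) = mex{0,1,2} = 3
g(8) = mex{0,1,3} = 2
g(9) = mex{0,1,2} = 3
g(10) = mex{0,1,3} = 2
So g(10) = 2.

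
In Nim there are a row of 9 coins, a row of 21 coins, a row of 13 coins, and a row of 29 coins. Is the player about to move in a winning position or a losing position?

Winning position

In binary:
  01001  (9)
  10101  (21)
  01101  (13)
  11101  (29)
  -----
  01100  (12)
The nim-sum is 12 ≠ 0, so this is an N-position: the player to move can win.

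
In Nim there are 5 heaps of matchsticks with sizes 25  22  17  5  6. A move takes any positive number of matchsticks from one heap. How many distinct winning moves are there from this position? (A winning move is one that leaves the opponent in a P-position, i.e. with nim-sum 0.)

3

Nim-sum: 25 XOR 22 XOR 17 XOR 5 XOR 6 = 29.
The overall nim-sum is X = 29. A heap of size p has a winning move iff p XOR X < p (reduce it to p XOR X).
  25: 25 XOR 29 = 4 < 25 — winning move (to 4).
  22: 22 XOR 29 = 11 < 22 — winning move (to 11).
  17: 17 XOR 29 = 12 < 17 — winning move (to 12).
  5: 5 XOR 29 = 24 ≥ 5 — no move.
  6: 6 XOR 29 = 27 ≥ 6 — no move.
That gives 3 winning moves.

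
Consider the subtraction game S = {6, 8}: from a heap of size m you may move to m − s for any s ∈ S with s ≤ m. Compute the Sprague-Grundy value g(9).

1

Compute g(0), g(1), … for moves {6, 8}:
g(0) = mex{} = 0
g(1) = mex{} = 0
g(2) = mex{} = 0
g(3) = mex{} = 0
g(4) = mex{} = 0
g(5) = mex{} = 0
g(6) = mex{0} = 1
g(7) = mex{0} = 1
g(8) = mex{0} = 1
g(9) = mex{0} = 1
So g(9) = 1.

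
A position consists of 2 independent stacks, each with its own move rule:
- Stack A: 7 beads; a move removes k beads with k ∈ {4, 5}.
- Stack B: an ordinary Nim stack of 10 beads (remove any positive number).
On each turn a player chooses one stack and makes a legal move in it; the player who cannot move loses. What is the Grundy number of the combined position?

11

Build the Grundy sequence for stack A with g(k) = mex{g(k−s) : s ∈ {4, 5}, s ≤ k}:
k:     0  1  2  3  4  5  6  7
g(k):  0  0  0  0  1  1  1  1
So g(7) = 1.
Stack B is a plain Nim stack of size 10, so its Grundy value is 10.
By the Sprague-Grundy theorem, the Grundy value of a sum of independent games is the XOR of the component values.
Combined value = 1 XOR 10 = 11.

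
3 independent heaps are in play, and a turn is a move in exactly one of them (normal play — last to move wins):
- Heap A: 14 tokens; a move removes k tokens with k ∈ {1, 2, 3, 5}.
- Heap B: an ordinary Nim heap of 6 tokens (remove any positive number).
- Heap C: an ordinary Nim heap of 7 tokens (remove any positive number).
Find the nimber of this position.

3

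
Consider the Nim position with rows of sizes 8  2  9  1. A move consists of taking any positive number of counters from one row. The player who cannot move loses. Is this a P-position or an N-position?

Write each in binary and XOR column by column:
  1000  (8)
  0010  (2)
  1001  (9)
  0001  (1)
  ----
  0010  (2)
The nim-sum is 2 ≠ 0, so this is an N-position: the player to move can win.

N-position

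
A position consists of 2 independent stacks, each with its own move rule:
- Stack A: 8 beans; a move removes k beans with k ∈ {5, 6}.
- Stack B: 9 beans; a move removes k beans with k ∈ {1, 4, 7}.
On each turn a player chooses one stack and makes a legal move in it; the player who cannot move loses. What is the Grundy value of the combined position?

0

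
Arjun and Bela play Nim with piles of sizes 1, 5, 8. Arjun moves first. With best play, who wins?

Arjun wins

Compute the nim-sum pairwise:
1 ^ 5 = 4
4 ^ 8 = 12
The nim-sum is 12 ≠ 0, so this is an N-position: the player to move can win; Arjun has a winning move.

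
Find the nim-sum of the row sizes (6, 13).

11

Compute the nim-sum pairwise:
6 ^ 13 = 11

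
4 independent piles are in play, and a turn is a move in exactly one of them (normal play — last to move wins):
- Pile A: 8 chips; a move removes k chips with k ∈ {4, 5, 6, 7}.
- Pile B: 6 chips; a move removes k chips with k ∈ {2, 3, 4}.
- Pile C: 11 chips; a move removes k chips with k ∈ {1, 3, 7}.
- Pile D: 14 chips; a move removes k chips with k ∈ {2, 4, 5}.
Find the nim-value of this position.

3

For pile A, compute g(0), g(1), … with moves {4, 5, 6, 7}:
g(0) = mex{} = 0
g(1) = mex{} = 0
g(2) = mex{} = 0
g(3) = mex{} = 0
g(4) = mex{0} = 1
g(5) = mex{0} = 1
g(6) = mex{0} = 1
g(7) = mex{0} = 1
g(8) = mex{0,1} = 2
So g(8) = 2.
Grundy values for pile B (subtraction set {2, 3, 4}):
g(0) = mex{} = 0
g(1) = mex{} = 0
g(2) = mex{0} = 1
g(3) = mex{0} = 1
g(4) = mex{0,1} = 2
g(5) = mex{0,1} = 2
g(6) = mex{1,2} = 0
So g(6) = 0.
Grundy values for pile C (subtraction set {1, 3, 7}):
k:     0  1  2  3  4  5  6  7  8  9 10 11
g(k):  0  1  0  1  0  1  0  1  0  1  0  1
So g(11) = 1.
For pile D, compute g(0), g(1), … with moves {2, 4, 5}:
k:     0  1  2  3  4  5  6  7  8  9 10 11 12 13 14
g(k):  0  0  1  1  2  2  3  0  0  1  1  2  2  3  0
So g(14) = 0.
By the Sprague-Grundy theorem, the Grundy value of a sum of independent games is the XOR of the component values.
Combined value = 2 XOR 0 XOR 1 XOR 0 = 3.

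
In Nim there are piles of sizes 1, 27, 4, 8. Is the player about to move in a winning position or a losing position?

Compute the nim-sum pairwise:
1 ^ 27 = 26
26 ^ 4 = 30
30 ^ 8 = 22
The nim-sum is 22 ≠ 0, so this is an N-position: the player to move can win.

Winning position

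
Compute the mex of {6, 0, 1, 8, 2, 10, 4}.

The values 0, 1, 2 are all present; 3 is the first non-negative integer missing from the set.

3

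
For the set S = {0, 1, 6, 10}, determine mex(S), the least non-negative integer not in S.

The values 0, 1 are all present; 2 is the first non-negative integer missing from the set.

2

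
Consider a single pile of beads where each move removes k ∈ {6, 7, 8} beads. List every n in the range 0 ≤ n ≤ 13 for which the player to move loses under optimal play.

Grundy values for subtraction set {6, 7, 8}:
k:     0  1  2  3  4  5  6  7  8  9 10 11 12 13
g(k):  0  0  0  0  0  0  1  1  1  1  1  1  2  2
The P-positions (g = 0) in 0..13 are 0, 1, 2, 3, 4, 5.

0, 1, 2, 3, 4, 5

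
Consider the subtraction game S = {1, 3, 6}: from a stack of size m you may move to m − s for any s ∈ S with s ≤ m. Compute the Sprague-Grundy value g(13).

0

Compute g(0), g(1), … for moves {1, 3, 6}:
g(0) = mex{} = 0
g(1) = mex{0} = 1
g(2) = mex{1} = 0
g(3) = mex{0} = 1
g(4) = mex{1} = 0
g(5) = mex{0} = 1
g(6) = mex{0,1} = 2
g(7) = mex{0,1,2} = 3
g(8) = mex{0,1,3} = 2
g(9) = mex{1,2} = 0
g(10) = mex{0,3} = 1
g(11) = mex{1,2} = 0
g(12) = mex{0,2} = 1
g(13) = mex{1,3} = 0
So g(13) = 0.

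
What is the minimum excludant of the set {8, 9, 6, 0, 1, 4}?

The values 0, 1 are all present; 2 is the first non-negative integer missing from the set.

2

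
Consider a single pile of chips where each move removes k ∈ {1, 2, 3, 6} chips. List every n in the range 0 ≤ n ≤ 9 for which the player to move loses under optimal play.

Compute g(0), g(1), … for moves {1, 2, 3, 6}:
k:     0  1  2  3  4  5  6  7  8  9
g(k):  0  1  2  3  0  1  2  3  0  1
The P-positions (g = 0) in 0..9 are 0, 4, 8.

0, 4, 8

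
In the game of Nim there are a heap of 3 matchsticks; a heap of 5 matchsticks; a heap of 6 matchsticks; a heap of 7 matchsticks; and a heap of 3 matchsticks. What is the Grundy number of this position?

Compute the nim-sum pairwise:
3 XOR 5 = 6
6 XOR 6 = 0
0 XOR 7 = 7
7 XOR 3 = 4

4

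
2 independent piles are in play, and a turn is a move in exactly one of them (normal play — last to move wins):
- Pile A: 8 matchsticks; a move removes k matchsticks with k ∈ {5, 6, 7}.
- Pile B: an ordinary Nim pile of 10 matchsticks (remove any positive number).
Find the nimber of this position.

11

Grundy values for pile A (subtraction set {5, 6, 7}):
g(0) = mex{} = 0
g(1) = mex{} = 0
g(2) = mex{} = 0
g(3) = mex{} = 0
g(4) = mex{} = 0
g(5) = mex{0} = 1
g(6) = mex{0} = 1
g(7) = mex{0} = 1
g(8) = mex{0} = 1
So g(8) = 1.
Pile B is a plain Nim pile of size 10, so its Grundy value is 10.
By the Sprague-Grundy theorem, the Grundy value of a sum of independent games is the XOR of the component values.
Combined value = 1 XOR 10 = 11.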